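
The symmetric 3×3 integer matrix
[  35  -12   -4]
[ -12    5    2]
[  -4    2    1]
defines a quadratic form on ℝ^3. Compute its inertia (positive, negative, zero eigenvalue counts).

step 0: pivot 35 → sign +
step 1: pivot 31/35 → sign +
step 2: pivot 3/31 → sign +
signature = (3, 0, 0)

Answer: (3, 0, 0)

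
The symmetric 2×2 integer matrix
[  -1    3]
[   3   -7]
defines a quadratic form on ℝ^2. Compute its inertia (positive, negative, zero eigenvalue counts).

Answer: (1, 1, 0)

Derivation:
step 0: pivot -1 → sign −
step 1: pivot 2 → sign +
signature = (1, 1, 0)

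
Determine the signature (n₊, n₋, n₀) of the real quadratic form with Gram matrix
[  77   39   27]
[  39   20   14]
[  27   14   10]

step 0: pivot 77 → sign +
step 1: pivot 19/77 → sign +
step 2: pivot 2/19 → sign +
signature = (3, 0, 0)

Answer: (3, 0, 0)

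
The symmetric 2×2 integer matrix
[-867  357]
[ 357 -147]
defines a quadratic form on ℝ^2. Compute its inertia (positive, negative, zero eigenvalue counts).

Answer: (0, 1, 1)

Derivation:
step 0: pivot -867 → sign −
step 1: row/col 1 already zero → sign 0
signature = (0, 1, 1)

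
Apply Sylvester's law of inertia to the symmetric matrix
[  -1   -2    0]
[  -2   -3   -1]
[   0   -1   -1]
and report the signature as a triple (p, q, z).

step 0: pivot -1 → sign −
step 1: pivot 1 → sign +
step 2: pivot -2 → sign −
signature = (1, 2, 0)

Answer: (1, 2, 0)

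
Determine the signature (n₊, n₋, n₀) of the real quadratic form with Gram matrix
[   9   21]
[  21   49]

Answer: (1, 0, 1)

Derivation:
step 0: pivot 9 → sign +
step 1: row/col 1 already zero → sign 0
signature = (1, 0, 1)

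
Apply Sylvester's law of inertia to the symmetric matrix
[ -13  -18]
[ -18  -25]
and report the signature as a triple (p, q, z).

Answer: (0, 2, 0)

Derivation:
step 0: pivot -13 → sign −
step 1: pivot -1/13 → sign −
signature = (0, 2, 0)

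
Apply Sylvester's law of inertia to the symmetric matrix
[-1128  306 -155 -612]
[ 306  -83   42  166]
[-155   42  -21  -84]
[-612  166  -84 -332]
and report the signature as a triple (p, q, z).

Answer: (2, 1, 1)

Derivation:
step 0: pivot -1128 → sign −
step 1: pivot 1/94 → sign +
step 2: pivot 1/12 → sign +
step 3: row/col 3 already zero → sign 0
signature = (2, 1, 1)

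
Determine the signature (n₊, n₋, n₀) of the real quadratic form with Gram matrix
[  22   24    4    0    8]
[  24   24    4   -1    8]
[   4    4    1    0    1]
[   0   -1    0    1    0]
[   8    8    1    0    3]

step 0: pivot 22 → sign +
step 1: pivot -24/11 → sign −
step 2: pivot 1/3 → sign +
step 3: pivot 11/8 → sign +
step 4: pivot -2/11 → sign −
signature = (3, 2, 0)

Answer: (3, 2, 0)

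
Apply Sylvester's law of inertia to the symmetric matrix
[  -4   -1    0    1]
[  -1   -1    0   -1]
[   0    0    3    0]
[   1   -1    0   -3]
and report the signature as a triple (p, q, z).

Answer: (1, 3, 0)

Derivation:
step 0: pivot -4 → sign −
step 1: pivot -3/4 → sign −
step 2: pivot 3 → sign +
step 3: pivot -2/3 → sign −
signature = (1, 3, 0)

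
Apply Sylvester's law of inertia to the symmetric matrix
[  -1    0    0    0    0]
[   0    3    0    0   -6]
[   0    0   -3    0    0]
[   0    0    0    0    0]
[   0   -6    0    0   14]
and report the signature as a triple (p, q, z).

Answer: (2, 2, 1)

Derivation:
step 0: pivot -1 → sign −
step 1: pivot 3 → sign +
step 2: pivot -3 → sign −
step 3: pivot 2 → sign +
step 4: row/col 4 already zero → sign 0
signature = (2, 2, 1)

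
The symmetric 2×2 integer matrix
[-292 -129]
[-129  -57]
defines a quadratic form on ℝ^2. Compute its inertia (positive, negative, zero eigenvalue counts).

Answer: (0, 2, 0)

Derivation:
step 0: pivot -292 → sign −
step 1: pivot -3/292 → sign −
signature = (0, 2, 0)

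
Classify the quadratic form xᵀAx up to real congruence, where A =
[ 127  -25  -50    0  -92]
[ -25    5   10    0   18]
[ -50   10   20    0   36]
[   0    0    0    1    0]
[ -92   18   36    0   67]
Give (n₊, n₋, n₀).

step 0: pivot 127 → sign +
step 1: pivot 10/127 → sign +
step 2: pivot 1 → sign +
step 3: pivot 1/5 → sign +
step 4: row/col 4 already zero → sign 0
signature = (4, 0, 1)

Answer: (4, 0, 1)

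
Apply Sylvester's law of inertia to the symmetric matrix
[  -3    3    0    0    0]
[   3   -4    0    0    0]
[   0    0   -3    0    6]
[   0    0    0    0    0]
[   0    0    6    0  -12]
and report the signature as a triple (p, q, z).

step 0: pivot -3 → sign −
step 1: pivot -1 → sign −
step 2: pivot -3 → sign −
step 3: row/col 3 already zero → sign 0
step 4: row/col 4 already zero → sign 0
signature = (0, 3, 2)

Answer: (0, 3, 2)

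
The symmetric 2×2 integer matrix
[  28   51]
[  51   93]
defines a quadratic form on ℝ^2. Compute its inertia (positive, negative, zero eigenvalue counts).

step 0: pivot 28 → sign +
step 1: pivot 3/28 → sign +
signature = (2, 0, 0)

Answer: (2, 0, 0)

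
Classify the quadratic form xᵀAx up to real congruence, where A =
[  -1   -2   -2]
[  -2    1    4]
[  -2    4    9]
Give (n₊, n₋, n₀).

step 0: pivot -1 → sign −
step 1: pivot 5 → sign +
step 2: pivot 1/5 → sign +
signature = (2, 1, 0)

Answer: (2, 1, 0)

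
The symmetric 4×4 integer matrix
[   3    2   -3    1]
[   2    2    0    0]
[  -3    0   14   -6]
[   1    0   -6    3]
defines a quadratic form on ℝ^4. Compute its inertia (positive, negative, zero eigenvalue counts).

step 0: pivot 3 → sign +
step 1: pivot 2/3 → sign +
step 2: pivot 5 → sign +
step 3: pivot 1/5 → sign +
signature = (4, 0, 0)

Answer: (4, 0, 0)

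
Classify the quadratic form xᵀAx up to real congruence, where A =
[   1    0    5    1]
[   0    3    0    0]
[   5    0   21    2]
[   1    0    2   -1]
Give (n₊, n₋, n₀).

Answer: (3, 1, 0)

Derivation:
step 0: pivot 1 → sign +
step 1: pivot 3 → sign +
step 2: pivot -4 → sign −
step 3: pivot 1/4 → sign +
signature = (3, 1, 0)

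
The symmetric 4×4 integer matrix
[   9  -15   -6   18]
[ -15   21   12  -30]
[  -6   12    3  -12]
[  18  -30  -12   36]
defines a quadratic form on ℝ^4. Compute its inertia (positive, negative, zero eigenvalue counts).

step 0: pivot 9 → sign +
step 1: pivot -4 → sign −
step 2: row/col 2 already zero → sign 0
step 3: row/col 3 already zero → sign 0
signature = (1, 1, 2)

Answer: (1, 1, 2)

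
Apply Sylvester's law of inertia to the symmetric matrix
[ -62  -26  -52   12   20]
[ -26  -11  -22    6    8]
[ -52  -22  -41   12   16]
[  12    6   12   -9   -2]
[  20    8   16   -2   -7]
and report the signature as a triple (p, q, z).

step 0: pivot -62 → sign −
step 1: pivot -3/31 → sign −
step 2: pivot 3 → sign +
step 3: pivot 3 → sign +
step 4: pivot -1/3 → sign −
signature = (2, 3, 0)

Answer: (2, 3, 0)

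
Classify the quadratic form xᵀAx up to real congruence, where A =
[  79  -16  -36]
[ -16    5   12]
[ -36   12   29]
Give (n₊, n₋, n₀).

Answer: (2, 1, 0)

Derivation:
step 0: pivot 79 → sign +
step 1: pivot 139/79 → sign +
step 2: pivot -1/139 → sign −
signature = (2, 1, 0)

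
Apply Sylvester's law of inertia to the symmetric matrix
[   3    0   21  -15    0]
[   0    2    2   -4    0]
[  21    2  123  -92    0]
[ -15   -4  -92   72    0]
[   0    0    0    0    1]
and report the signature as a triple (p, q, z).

step 0: pivot 3 → sign +
step 1: pivot 2 → sign +
step 2: pivot -26 → sign −
step 3: pivot 3/26 → sign +
step 4: pivot 1 → sign +
signature = (4, 1, 0)

Answer: (4, 1, 0)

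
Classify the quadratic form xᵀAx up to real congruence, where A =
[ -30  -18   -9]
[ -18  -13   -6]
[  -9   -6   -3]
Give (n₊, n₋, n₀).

step 0: pivot -30 → sign −
step 1: pivot -11/5 → sign −
step 2: pivot -3/22 → sign −
signature = (0, 3, 0)

Answer: (0, 3, 0)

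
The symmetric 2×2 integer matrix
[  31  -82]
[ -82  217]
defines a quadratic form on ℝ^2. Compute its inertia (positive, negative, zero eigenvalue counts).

Answer: (2, 0, 0)

Derivation:
step 0: pivot 31 → sign +
step 1: pivot 3/31 → sign +
signature = (2, 0, 0)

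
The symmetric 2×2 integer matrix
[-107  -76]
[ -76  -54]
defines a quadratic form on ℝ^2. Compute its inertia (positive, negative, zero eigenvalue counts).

step 0: pivot -107 → sign −
step 1: pivot -2/107 → sign −
signature = (0, 2, 0)

Answer: (0, 2, 0)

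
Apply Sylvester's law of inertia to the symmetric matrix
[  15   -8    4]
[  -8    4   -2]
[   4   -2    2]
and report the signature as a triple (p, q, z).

Answer: (2, 1, 0)

Derivation:
step 0: pivot 15 → sign +
step 1: pivot -4/15 → sign −
step 2: pivot 1 → sign +
signature = (2, 1, 0)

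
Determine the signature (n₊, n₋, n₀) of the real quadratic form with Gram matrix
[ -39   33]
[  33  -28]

Answer: (0, 2, 0)

Derivation:
step 0: pivot -39 → sign −
step 1: pivot -1/13 → sign −
signature = (0, 2, 0)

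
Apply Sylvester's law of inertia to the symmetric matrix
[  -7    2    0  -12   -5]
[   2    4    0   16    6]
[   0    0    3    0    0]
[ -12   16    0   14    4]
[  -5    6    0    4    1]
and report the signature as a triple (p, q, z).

Answer: (2, 1, 2)

Derivation:
step 0: pivot -7 → sign −
step 1: pivot 32/7 → sign +
step 2: pivot 3 → sign +
step 3: row/col 3 already zero → sign 0
step 4: row/col 4 already zero → sign 0
signature = (2, 1, 2)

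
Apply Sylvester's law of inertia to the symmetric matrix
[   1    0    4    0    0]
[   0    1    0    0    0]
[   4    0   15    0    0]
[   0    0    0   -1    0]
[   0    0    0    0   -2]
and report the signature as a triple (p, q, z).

Answer: (2, 3, 0)

Derivation:
step 0: pivot 1 → sign +
step 1: pivot 1 → sign +
step 2: pivot -1 → sign −
step 3: pivot -1 → sign −
step 4: pivot -2 → sign −
signature = (2, 3, 0)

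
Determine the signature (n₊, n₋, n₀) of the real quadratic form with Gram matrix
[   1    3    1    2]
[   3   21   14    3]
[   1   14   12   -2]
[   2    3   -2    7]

step 0: pivot 1 → sign +
step 1: pivot 12 → sign +
step 2: pivot 11/12 → sign +
step 3: pivot 6/11 → sign +
signature = (4, 0, 0)

Answer: (4, 0, 0)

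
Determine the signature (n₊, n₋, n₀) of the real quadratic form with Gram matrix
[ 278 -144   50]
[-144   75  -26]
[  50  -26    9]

Answer: (2, 1, 0)

Derivation:
step 0: pivot 278 → sign +
step 1: pivot 57/139 → sign +
step 2: pivot -1/57 → sign −
signature = (2, 1, 0)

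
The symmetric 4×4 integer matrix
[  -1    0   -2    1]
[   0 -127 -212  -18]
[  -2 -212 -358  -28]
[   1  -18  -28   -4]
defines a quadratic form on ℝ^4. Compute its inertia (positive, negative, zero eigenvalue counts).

step 0: pivot -1 → sign −
step 1: pivot -127 → sign −
step 2: pivot -14/127 → sign −
step 3: pivot -3/7 → sign −
signature = (0, 4, 0)

Answer: (0, 4, 0)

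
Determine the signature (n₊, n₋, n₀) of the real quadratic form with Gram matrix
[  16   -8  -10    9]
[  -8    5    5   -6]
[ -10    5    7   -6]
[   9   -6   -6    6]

Answer: (3, 1, 0)

Derivation:
step 0: pivot 16 → sign +
step 1: pivot 1 → sign +
step 2: pivot 3/4 → sign +
step 3: pivot -3/2 → sign −
signature = (3, 1, 0)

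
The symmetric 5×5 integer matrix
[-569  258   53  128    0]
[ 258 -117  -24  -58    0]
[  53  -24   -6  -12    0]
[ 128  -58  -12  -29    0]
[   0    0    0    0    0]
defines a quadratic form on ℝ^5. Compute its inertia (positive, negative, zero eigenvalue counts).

step 0: pivot -569 → sign −
step 1: pivot -9/569 → sign −
step 2: pivot -1 → sign −
step 3: pivot -1/9 → sign −
step 4: row/col 4 already zero → sign 0
signature = (0, 4, 1)

Answer: (0, 4, 1)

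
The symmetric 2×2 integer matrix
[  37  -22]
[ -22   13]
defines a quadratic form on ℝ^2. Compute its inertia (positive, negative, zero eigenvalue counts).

step 0: pivot 37 → sign +
step 1: pivot -3/37 → sign −
signature = (1, 1, 0)

Answer: (1, 1, 0)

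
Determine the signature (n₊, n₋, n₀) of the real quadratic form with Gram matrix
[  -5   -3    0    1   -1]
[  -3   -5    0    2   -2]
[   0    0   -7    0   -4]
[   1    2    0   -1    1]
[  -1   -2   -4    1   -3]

step 0: pivot -5 → sign −
step 1: pivot -16/5 → sign −
step 2: pivot -7 → sign −
step 3: pivot -3/16 → sign −
step 4: pivot 2/7 → sign +
signature = (1, 4, 0)

Answer: (1, 4, 0)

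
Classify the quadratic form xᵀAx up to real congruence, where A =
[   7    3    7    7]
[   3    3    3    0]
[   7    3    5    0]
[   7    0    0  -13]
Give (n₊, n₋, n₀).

Answer: (2, 2, 0)

Derivation:
step 0: pivot 7 → sign +
step 1: pivot 12/7 → sign +
step 2: pivot -2 → sign −
step 3: pivot -3/4 → sign −
signature = (2, 2, 0)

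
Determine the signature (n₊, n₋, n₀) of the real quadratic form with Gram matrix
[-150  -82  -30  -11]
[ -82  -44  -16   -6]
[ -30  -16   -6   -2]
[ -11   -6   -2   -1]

step 0: pivot -150 → sign −
step 1: pivot 62/75 → sign +
step 2: pivot -6/31 → sign −
step 3: row/col 3 already zero → sign 0
signature = (1, 2, 1)

Answer: (1, 2, 1)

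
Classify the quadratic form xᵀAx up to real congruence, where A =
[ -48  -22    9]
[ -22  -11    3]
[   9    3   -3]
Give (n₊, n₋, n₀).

Answer: (1, 2, 0)

Derivation:
step 0: pivot -48 → sign −
step 1: pivot -11/12 → sign −
step 2: pivot 3/44 → sign +
signature = (1, 2, 0)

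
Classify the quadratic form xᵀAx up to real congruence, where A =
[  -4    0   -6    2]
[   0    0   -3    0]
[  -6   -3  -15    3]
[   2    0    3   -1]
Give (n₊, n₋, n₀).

Answer: (1, 2, 1)

Derivation:
step 0: pivot -4 → sign −
step 1: pivot -6 → sign −
step 2: pivot 3/2 → sign +
step 3: row/col 3 already zero → sign 0
signature = (1, 2, 1)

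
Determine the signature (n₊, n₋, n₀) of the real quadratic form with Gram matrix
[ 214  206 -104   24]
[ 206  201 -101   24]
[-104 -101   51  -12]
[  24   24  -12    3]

step 0: pivot 214 → sign +
step 1: pivot 289/107 → sign +
step 2: pivot 48/289 → sign +
step 3: row/col 3 already zero → sign 0
signature = (3, 0, 1)

Answer: (3, 0, 1)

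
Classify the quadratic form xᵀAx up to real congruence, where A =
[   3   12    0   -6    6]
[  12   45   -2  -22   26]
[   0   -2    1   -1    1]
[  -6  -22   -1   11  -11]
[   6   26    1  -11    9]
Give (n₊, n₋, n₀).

Answer: (3, 2, 0)

Derivation:
step 0: pivot 3 → sign +
step 1: pivot -3 → sign −
step 2: pivot 7/3 → sign +
step 3: pivot -2 → sign −
step 4: pivot 2/7 → sign +
signature = (3, 2, 0)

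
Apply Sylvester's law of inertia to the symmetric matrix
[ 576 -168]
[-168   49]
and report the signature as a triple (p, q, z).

step 0: pivot 576 → sign +
step 1: row/col 1 already zero → sign 0
signature = (1, 0, 1)

Answer: (1, 0, 1)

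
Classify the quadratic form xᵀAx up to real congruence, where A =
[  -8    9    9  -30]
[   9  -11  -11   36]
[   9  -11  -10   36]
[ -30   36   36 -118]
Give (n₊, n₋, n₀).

Answer: (2, 2, 0)

Derivation:
step 0: pivot -8 → sign −
step 1: pivot -7/8 → sign −
step 2: pivot 1 → sign +
step 3: pivot 2/7 → sign +
signature = (2, 2, 0)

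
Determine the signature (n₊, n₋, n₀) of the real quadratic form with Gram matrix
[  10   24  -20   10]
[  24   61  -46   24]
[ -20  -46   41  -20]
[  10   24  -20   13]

step 0: pivot 10 → sign +
step 1: pivot 17/5 → sign +
step 2: pivot -3/17 → sign −
step 3: pivot 3 → sign +
signature = (3, 1, 0)

Answer: (3, 1, 0)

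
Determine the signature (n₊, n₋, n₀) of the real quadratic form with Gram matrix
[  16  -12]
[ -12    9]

Answer: (1, 0, 1)

Derivation:
step 0: pivot 16 → sign +
step 1: row/col 1 already zero → sign 0
signature = (1, 0, 1)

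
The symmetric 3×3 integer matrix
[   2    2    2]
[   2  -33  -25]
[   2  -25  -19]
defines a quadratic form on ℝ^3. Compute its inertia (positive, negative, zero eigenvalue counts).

step 0: pivot 2 → sign +
step 1: pivot -35 → sign −
step 2: pivot -6/35 → sign −
signature = (1, 2, 0)

Answer: (1, 2, 0)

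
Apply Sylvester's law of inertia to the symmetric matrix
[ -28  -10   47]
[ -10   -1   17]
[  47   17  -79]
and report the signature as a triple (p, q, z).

Answer: (1, 2, 0)

Derivation:
step 0: pivot -28 → sign −
step 1: pivot 18/7 → sign +
step 2: pivot -1/8 → sign −
signature = (1, 2, 0)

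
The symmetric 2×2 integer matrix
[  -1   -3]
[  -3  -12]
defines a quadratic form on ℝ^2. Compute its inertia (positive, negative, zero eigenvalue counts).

step 0: pivot -1 → sign −
step 1: pivot -3 → sign −
signature = (0, 2, 0)

Answer: (0, 2, 0)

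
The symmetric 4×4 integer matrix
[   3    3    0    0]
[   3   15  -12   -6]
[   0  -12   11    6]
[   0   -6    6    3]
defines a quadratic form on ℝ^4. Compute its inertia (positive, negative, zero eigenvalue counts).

step 0: pivot 3 → sign +
step 1: pivot 12 → sign +
step 2: pivot -1 → sign −
step 3: row/col 3 already zero → sign 0
signature = (2, 1, 1)

Answer: (2, 1, 1)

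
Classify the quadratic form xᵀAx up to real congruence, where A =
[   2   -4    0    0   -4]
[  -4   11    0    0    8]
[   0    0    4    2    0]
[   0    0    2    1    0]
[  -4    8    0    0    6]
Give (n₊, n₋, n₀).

step 0: pivot 2 → sign +
step 1: pivot 3 → sign +
step 2: pivot 4 → sign +
step 3: pivot -2 → sign −
step 4: row/col 4 already zero → sign 0
signature = (3, 1, 1)

Answer: (3, 1, 1)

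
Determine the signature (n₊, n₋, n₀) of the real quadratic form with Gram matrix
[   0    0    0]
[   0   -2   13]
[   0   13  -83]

step 0: pivot -2 → sign −
step 1: pivot 3/2 → sign +
step 2: row/col 2 already zero → sign 0
signature = (1, 1, 1)

Answer: (1, 1, 1)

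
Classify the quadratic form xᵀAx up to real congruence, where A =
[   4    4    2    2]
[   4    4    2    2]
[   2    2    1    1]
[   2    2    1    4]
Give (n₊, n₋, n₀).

Answer: (2, 0, 2)

Derivation:
step 0: pivot 4 → sign +
step 1: pivot 3 → sign +
step 2: row/col 2 already zero → sign 0
step 3: row/col 3 already zero → sign 0
signature = (2, 0, 2)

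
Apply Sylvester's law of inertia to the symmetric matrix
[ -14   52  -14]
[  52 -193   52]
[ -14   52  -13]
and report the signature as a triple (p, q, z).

step 0: pivot -14 → sign −
step 1: pivot 1/7 → sign +
step 2: pivot 1 → sign +
signature = (2, 1, 0)

Answer: (2, 1, 0)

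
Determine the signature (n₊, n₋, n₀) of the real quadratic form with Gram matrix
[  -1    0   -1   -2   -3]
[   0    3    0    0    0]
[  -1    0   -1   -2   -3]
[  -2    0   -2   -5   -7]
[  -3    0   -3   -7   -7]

Answer: (2, 2, 1)

Derivation:
step 0: pivot -1 → sign −
step 1: pivot 3 → sign +
step 2: pivot -1 → sign −
step 3: pivot 3 → sign +
step 4: row/col 4 already zero → sign 0
signature = (2, 2, 1)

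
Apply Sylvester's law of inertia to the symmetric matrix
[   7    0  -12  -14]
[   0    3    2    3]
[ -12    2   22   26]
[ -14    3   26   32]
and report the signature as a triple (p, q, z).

step 0: pivot 7 → sign +
step 1: pivot 3 → sign +
step 2: pivot 2/21 → sign +
step 3: pivot 1 → sign +
signature = (4, 0, 0)

Answer: (4, 0, 0)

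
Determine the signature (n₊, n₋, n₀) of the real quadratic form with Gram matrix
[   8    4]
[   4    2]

Answer: (1, 0, 1)

Derivation:
step 0: pivot 8 → sign +
step 1: row/col 1 already zero → sign 0
signature = (1, 0, 1)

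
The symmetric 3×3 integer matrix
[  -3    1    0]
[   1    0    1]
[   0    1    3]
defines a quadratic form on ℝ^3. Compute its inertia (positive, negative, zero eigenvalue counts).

step 0: pivot -3 → sign −
step 1: pivot 1/3 → sign +
step 2: row/col 2 already zero → sign 0
signature = (1, 1, 1)

Answer: (1, 1, 1)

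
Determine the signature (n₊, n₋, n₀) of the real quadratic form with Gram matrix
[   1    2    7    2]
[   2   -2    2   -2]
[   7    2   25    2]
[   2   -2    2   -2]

step 0: pivot 1 → sign +
step 1: pivot -6 → sign −
step 2: row/col 2 already zero → sign 0
step 3: row/col 3 already zero → sign 0
signature = (1, 1, 2)

Answer: (1, 1, 2)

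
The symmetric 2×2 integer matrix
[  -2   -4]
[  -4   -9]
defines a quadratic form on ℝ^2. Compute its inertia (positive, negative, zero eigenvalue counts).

Answer: (0, 2, 0)

Derivation:
step 0: pivot -2 → sign −
step 1: pivot -1 → sign −
signature = (0, 2, 0)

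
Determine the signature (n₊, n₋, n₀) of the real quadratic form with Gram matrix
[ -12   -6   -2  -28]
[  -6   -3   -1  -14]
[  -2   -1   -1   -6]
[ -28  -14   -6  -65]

Answer: (1, 2, 1)

Derivation:
step 0: pivot -12 → sign −
step 1: pivot -2/3 → sign −
step 2: pivot 3 → sign +
step 3: row/col 3 already zero → sign 0
signature = (1, 2, 1)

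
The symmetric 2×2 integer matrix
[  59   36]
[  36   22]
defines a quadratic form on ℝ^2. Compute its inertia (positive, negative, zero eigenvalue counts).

Answer: (2, 0, 0)

Derivation:
step 0: pivot 59 → sign +
step 1: pivot 2/59 → sign +
signature = (2, 0, 0)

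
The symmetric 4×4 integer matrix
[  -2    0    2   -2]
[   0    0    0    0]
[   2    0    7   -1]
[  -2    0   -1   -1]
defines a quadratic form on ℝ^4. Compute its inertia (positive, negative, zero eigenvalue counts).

step 0: pivot -2 → sign −
step 1: pivot 9 → sign +
step 2: row/col 2 already zero → sign 0
step 3: row/col 3 already zero → sign 0
signature = (1, 1, 2)

Answer: (1, 1, 2)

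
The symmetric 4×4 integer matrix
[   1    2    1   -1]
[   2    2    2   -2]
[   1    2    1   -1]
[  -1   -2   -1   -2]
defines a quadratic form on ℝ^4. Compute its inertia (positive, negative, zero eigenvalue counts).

step 0: pivot 1 → sign +
step 1: pivot -2 → sign −
step 2: pivot -3 → sign −
step 3: row/col 3 already zero → sign 0
signature = (1, 2, 1)

Answer: (1, 2, 1)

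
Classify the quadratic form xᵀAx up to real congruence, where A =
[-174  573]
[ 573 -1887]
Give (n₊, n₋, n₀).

Answer: (0, 2, 0)

Derivation:
step 0: pivot -174 → sign −
step 1: pivot -3/58 → sign −
signature = (0, 2, 0)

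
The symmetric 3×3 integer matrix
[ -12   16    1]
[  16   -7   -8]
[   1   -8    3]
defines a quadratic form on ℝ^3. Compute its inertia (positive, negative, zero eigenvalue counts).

Answer: (1, 2, 0)

Derivation:
step 0: pivot -12 → sign −
step 1: pivot 43/3 → sign +
step 2: pivot -3/172 → sign −
signature = (1, 2, 0)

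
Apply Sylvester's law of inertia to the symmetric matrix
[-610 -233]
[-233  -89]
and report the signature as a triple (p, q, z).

Answer: (0, 2, 0)

Derivation:
step 0: pivot -610 → sign −
step 1: pivot -1/610 → sign −
signature = (0, 2, 0)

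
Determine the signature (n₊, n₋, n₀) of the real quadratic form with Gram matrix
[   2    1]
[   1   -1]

Answer: (1, 1, 0)

Derivation:
step 0: pivot 2 → sign +
step 1: pivot -3/2 → sign −
signature = (1, 1, 0)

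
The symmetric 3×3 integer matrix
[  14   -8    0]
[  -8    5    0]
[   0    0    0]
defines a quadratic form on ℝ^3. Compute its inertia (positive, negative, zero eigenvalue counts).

Answer: (2, 0, 1)

Derivation:
step 0: pivot 14 → sign +
step 1: pivot 3/7 → sign +
step 2: row/col 2 already zero → sign 0
signature = (2, 0, 1)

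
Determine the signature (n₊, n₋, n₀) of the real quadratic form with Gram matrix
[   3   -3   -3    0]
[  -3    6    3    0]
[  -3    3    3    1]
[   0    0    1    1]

Answer: (3, 1, 0)

Derivation:
step 0: pivot 3 → sign +
step 1: pivot 3 → sign +
step 2: pivot 1 → sign +
step 3: pivot -1 → sign −
signature = (3, 1, 0)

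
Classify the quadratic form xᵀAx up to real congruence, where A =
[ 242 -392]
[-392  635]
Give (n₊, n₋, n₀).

Answer: (2, 0, 0)

Derivation:
step 0: pivot 242 → sign +
step 1: pivot 3/121 → sign +
signature = (2, 0, 0)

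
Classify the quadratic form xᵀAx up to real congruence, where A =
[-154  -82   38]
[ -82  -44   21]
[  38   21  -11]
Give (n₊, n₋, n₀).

step 0: pivot -154 → sign −
step 1: pivot -26/77 → sign −
step 2: pivot 3/26 → sign +
signature = (1, 2, 0)

Answer: (1, 2, 0)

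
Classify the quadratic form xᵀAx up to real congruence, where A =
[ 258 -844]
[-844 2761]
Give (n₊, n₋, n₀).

step 0: pivot 258 → sign +
step 1: pivot 1/129 → sign +
signature = (2, 0, 0)

Answer: (2, 0, 0)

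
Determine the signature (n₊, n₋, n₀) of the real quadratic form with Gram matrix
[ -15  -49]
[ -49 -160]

step 0: pivot -15 → sign −
step 1: pivot 1/15 → sign +
signature = (1, 1, 0)

Answer: (1, 1, 0)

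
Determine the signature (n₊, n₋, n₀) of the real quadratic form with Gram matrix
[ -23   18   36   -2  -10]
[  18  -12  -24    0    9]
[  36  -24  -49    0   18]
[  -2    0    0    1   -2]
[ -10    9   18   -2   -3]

Answer: (2, 3, 0)

Derivation:
step 0: pivot -23 → sign −
step 1: pivot 48/23 → sign +
step 2: pivot -1 → sign −
step 3: pivot 11/16 → sign +
step 4: pivot -1/11 → sign −
signature = (2, 3, 0)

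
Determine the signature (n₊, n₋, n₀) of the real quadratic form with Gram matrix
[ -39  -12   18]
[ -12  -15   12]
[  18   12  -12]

Answer: (0, 2, 1)

Derivation:
step 0: pivot -39 → sign −
step 1: pivot -147/13 → sign −
step 2: row/col 2 already zero → sign 0
signature = (0, 2, 1)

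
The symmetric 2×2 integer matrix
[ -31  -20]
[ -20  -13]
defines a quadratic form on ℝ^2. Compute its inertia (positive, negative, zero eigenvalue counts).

step 0: pivot -31 → sign −
step 1: pivot -3/31 → sign −
signature = (0, 2, 0)

Answer: (0, 2, 0)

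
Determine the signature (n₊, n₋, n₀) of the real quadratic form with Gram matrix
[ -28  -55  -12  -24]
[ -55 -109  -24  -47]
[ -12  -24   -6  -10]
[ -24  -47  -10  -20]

Answer: (1, 3, 0)

Derivation:
step 0: pivot -28 → sign −
step 1: pivot -27/28 → sign −
step 2: pivot -2/3 → sign −
step 3: pivot 2/3 → sign +
signature = (1, 3, 0)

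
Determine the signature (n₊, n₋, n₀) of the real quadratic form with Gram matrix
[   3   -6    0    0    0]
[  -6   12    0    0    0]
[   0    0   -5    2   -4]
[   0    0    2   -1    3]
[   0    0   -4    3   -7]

step 0: pivot 3 → sign +
step 1: pivot -5 → sign −
step 2: pivot -1/5 → sign −
step 3: pivot 6 → sign +
step 4: row/col 4 already zero → sign 0
signature = (2, 2, 1)

Answer: (2, 2, 1)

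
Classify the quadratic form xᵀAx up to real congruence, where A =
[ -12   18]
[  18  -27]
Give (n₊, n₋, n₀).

step 0: pivot -12 → sign −
step 1: row/col 1 already zero → sign 0
signature = (0, 1, 1)

Answer: (0, 1, 1)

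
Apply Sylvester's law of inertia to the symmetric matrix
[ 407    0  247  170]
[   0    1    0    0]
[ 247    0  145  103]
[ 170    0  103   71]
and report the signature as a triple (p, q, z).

step 0: pivot 407 → sign +
step 1: pivot 1 → sign +
step 2: pivot -1994/407 → sign −
step 3: pivot -3/1994 → sign −
signature = (2, 2, 0)

Answer: (2, 2, 0)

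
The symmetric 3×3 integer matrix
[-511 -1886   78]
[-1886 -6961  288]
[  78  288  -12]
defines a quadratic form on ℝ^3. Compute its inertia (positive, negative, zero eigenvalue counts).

step 0: pivot -511 → sign −
step 1: pivot -75/511 → sign −
step 2: row/col 2 already zero → sign 0
signature = (0, 2, 1)

Answer: (0, 2, 1)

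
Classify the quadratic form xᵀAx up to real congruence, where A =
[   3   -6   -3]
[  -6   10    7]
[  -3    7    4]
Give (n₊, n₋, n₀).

step 0: pivot 3 → sign +
step 1: pivot -2 → sign −
step 2: pivot 3/2 → sign +
signature = (2, 1, 0)

Answer: (2, 1, 0)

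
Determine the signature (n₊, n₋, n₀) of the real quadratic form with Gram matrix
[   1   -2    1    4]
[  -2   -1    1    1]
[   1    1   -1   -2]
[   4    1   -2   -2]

step 0: pivot 1 → sign +
step 1: pivot -5 → sign −
step 2: pivot -1/5 → sign −
step 3: row/col 3 already zero → sign 0
signature = (1, 2, 1)

Answer: (1, 2, 1)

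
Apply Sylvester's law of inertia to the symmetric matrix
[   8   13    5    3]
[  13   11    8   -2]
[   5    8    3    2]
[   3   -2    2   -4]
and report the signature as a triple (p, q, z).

Answer: (1, 3, 0)

Derivation:
step 0: pivot 8 → sign +
step 1: pivot -81/8 → sign −
step 2: pivot -10/81 → sign −
step 3: pivot -1/10 → sign −
signature = (1, 3, 0)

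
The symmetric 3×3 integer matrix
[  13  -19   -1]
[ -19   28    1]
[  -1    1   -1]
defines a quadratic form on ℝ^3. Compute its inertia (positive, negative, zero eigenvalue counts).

step 0: pivot 13 → sign +
step 1: pivot 3/13 → sign +
step 2: pivot -2 → sign −
signature = (2, 1, 0)

Answer: (2, 1, 0)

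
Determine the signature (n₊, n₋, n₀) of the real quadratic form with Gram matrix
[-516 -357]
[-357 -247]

Answer: (0, 2, 0)

Derivation:
step 0: pivot -516 → sign −
step 1: pivot -1/172 → sign −
signature = (0, 2, 0)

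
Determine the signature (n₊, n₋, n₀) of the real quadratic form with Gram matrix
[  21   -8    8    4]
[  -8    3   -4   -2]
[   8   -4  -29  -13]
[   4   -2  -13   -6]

step 0: pivot 21 → sign +
step 1: pivot -1/21 → sign −
step 2: pivot -13 → sign −
step 3: pivot -1/13 → sign −
signature = (1, 3, 0)

Answer: (1, 3, 0)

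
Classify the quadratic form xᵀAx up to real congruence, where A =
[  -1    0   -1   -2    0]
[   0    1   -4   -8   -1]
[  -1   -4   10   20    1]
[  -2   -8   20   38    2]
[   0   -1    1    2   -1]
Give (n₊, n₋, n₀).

Answer: (1, 4, 0)

Derivation:
step 0: pivot -1 → sign −
step 1: pivot 1 → sign +
step 2: pivot -5 → sign −
step 3: pivot -2 → sign −
step 4: pivot -1/5 → sign −
signature = (1, 4, 0)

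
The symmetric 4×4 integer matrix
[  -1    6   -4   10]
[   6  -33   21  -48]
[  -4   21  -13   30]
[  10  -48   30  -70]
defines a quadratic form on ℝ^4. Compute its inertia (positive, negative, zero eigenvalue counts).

step 0: pivot -1 → sign −
step 1: pivot 3 → sign +
step 2: pivot -18 → sign −
step 3: pivot 2/9 → sign +
signature = (2, 2, 0)

Answer: (2, 2, 0)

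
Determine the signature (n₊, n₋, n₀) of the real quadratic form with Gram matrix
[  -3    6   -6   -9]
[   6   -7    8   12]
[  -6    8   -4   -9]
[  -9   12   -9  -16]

Answer: (3, 1, 0)

Derivation:
step 0: pivot -3 → sign −
step 1: pivot 5 → sign +
step 2: pivot 24/5 → sign +
step 3: pivot 1/8 → sign +
signature = (3, 1, 0)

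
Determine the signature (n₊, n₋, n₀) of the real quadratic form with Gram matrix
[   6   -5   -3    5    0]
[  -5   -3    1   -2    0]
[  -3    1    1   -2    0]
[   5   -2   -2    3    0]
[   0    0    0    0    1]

Answer: (2, 3, 0)

Derivation:
step 0: pivot 6 → sign +
step 1: pivot -43/6 → sign −
step 2: pivot -8/43 → sign −
step 3: pivot -1/2 → sign −
step 4: pivot 1 → sign +
signature = (2, 3, 0)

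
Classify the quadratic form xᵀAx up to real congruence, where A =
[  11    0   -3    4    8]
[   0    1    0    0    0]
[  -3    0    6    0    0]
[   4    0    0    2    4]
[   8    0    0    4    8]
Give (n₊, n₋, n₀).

step 0: pivot 11 → sign +
step 1: pivot 1 → sign +
step 2: pivot 57/11 → sign +
step 3: pivot 6/19 → sign +
step 4: row/col 4 already zero → sign 0
signature = (4, 0, 1)

Answer: (4, 0, 1)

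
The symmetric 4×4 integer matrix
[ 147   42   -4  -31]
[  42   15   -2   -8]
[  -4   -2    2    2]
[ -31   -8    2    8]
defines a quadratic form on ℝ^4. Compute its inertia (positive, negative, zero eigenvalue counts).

Answer: (4, 0, 0)

Derivation:
step 0: pivot 147 → sign +
step 1: pivot 3 → sign +
step 2: pivot 242/147 → sign +
step 3: pivot 3/121 → sign +
signature = (4, 0, 0)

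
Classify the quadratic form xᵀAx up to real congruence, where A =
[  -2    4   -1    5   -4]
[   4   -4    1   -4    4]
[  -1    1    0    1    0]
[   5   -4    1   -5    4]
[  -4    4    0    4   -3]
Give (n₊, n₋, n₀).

Answer: (2, 3, 0)

Derivation:
step 0: pivot -2 → sign −
step 1: pivot 4 → sign +
step 2: pivot 1/4 → sign +
step 3: pivot -3/2 → sign −
step 4: pivot -3 → sign −
signature = (2, 3, 0)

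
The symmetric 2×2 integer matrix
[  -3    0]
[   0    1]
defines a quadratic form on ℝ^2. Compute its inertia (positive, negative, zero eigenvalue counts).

step 0: pivot -3 → sign −
step 1: pivot 1 → sign +
signature = (1, 1, 0)

Answer: (1, 1, 0)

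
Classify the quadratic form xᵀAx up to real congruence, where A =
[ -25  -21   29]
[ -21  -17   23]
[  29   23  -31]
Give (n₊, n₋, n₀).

Answer: (1, 2, 0)

Derivation:
step 0: pivot -25 → sign −
step 1: pivot 16/25 → sign +
step 2: pivot -1/4 → sign −
signature = (1, 2, 0)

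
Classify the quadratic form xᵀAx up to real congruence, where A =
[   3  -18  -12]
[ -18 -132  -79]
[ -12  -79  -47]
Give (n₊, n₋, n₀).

Answer: (2, 1, 0)

Derivation:
step 0: pivot 3 → sign +
step 1: pivot -240 → sign −
step 2: pivot 1/240 → sign +
signature = (2, 1, 0)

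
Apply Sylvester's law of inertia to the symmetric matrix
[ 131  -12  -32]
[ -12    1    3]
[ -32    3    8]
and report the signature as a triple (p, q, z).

step 0: pivot 131 → sign +
step 1: pivot -13/131 → sign −
step 2: pivot 3/13 → sign +
signature = (2, 1, 0)

Answer: (2, 1, 0)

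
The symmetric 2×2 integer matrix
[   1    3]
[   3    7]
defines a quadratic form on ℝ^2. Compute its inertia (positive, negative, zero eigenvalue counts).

step 0: pivot 1 → sign +
step 1: pivot -2 → sign −
signature = (1, 1, 0)

Answer: (1, 1, 0)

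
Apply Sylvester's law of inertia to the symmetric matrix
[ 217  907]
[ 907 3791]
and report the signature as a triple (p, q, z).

Answer: (1, 1, 0)

Derivation:
step 0: pivot 217 → sign +
step 1: pivot -2/217 → sign −
signature = (1, 1, 0)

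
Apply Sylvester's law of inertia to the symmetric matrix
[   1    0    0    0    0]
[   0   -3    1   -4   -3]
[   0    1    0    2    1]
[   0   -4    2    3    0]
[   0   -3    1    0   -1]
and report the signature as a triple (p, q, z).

Answer: (3, 2, 0)

Derivation:
step 0: pivot 1 → sign +
step 1: pivot -3 → sign −
step 2: pivot 1/3 → sign +
step 3: pivot 7 → sign +
step 4: pivot -2/7 → sign −
signature = (3, 2, 0)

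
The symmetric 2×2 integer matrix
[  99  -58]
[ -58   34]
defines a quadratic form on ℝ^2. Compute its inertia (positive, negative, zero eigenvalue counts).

Answer: (2, 0, 0)

Derivation:
step 0: pivot 99 → sign +
step 1: pivot 2/99 → sign +
signature = (2, 0, 0)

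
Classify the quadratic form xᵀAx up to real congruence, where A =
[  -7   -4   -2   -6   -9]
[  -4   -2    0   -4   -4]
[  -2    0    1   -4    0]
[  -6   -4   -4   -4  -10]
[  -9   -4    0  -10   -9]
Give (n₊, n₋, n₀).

Answer: (1, 3, 1)

Derivation:
step 0: pivot -7 → sign −
step 1: pivot 2/7 → sign +
step 2: pivot -3 → sign −
step 3: pivot -2/3 → sign −
step 4: row/col 4 already zero → sign 0
signature = (1, 3, 1)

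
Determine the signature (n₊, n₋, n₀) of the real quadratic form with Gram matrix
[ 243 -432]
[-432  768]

Answer: (1, 0, 1)

Derivation:
step 0: pivot 243 → sign +
step 1: row/col 1 already zero → sign 0
signature = (1, 0, 1)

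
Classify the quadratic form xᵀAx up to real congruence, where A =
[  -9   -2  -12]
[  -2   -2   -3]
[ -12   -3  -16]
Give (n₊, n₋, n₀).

Answer: (1, 2, 0)

Derivation:
step 0: pivot -9 → sign −
step 1: pivot -14/9 → sign −
step 2: pivot 1/14 → sign +
signature = (1, 2, 0)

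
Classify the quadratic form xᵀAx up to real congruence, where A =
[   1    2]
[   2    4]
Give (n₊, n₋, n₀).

step 0: pivot 1 → sign +
step 1: row/col 1 already zero → sign 0
signature = (1, 0, 1)

Answer: (1, 0, 1)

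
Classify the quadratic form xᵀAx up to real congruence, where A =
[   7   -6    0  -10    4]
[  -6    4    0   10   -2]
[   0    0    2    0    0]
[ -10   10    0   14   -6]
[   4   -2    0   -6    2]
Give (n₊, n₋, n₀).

Answer: (3, 1, 1)

Derivation:
step 0: pivot 7 → sign +
step 1: pivot -8/7 → sign −
step 2: pivot 2 → sign +
step 3: pivot 3/2 → sign +
step 4: row/col 4 already zero → sign 0
signature = (3, 1, 1)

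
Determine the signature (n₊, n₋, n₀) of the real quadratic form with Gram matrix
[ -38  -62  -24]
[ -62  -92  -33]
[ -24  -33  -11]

step 0: pivot -38 → sign −
step 1: pivot 174/19 → sign +
step 2: pivot 1/58 → sign +
signature = (2, 1, 0)

Answer: (2, 1, 0)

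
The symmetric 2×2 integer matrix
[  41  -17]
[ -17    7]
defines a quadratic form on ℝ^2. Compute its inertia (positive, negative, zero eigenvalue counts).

Answer: (1, 1, 0)

Derivation:
step 0: pivot 41 → sign +
step 1: pivot -2/41 → sign −
signature = (1, 1, 0)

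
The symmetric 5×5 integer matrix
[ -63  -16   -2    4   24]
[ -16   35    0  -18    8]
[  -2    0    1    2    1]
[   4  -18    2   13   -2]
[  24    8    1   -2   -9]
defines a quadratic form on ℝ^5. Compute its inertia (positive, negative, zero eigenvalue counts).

Answer: (3, 2, 0)

Derivation:
step 0: pivot -63 → sign −
step 1: pivot 2461/63 → sign +
step 2: pivot 2601/2461 → sign +
step 3: pivot -667/2601 → sign −
step 4: pivot 6/667 → sign +
signature = (3, 2, 0)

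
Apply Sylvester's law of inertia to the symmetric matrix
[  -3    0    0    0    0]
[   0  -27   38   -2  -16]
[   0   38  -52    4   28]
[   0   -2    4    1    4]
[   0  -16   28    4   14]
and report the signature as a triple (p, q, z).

step 0: pivot -3 → sign −
step 1: pivot -27 → sign −
step 2: pivot 40/27 → sign +
step 3: pivot 1/5 → sign +
step 4: row/col 4 already zero → sign 0
signature = (2, 2, 1)

Answer: (2, 2, 1)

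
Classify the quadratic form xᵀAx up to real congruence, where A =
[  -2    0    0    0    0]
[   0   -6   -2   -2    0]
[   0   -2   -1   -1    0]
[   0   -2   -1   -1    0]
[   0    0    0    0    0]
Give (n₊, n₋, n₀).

step 0: pivot -2 → sign −
step 1: pivot -6 → sign −
step 2: pivot -1/3 → sign −
step 3: row/col 3 already zero → sign 0
step 4: row/col 4 already zero → sign 0
signature = (0, 3, 2)

Answer: (0, 3, 2)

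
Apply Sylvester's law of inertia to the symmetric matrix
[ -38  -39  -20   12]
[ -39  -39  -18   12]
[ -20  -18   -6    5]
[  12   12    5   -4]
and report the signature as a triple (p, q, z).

step 0: pivot -38 → sign −
step 1: pivot 39/38 → sign +
step 2: pivot -22/13 → sign −
step 3: pivot -3/22 → sign −
signature = (1, 3, 0)

Answer: (1, 3, 0)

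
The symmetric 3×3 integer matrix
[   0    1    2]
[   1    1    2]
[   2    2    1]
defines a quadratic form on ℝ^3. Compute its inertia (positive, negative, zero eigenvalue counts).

step 0: pivot 1 → sign +
step 1: pivot -1 → sign −
step 2: pivot -3 → sign −
signature = (1, 2, 0)

Answer: (1, 2, 0)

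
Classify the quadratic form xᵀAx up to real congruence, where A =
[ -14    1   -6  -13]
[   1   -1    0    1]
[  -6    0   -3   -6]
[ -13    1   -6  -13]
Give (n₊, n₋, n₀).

step 0: pivot -14 → sign −
step 1: pivot -13/14 → sign −
step 2: pivot -3/13 → sign −
step 3: row/col 3 already zero → sign 0
signature = (0, 3, 1)

Answer: (0, 3, 1)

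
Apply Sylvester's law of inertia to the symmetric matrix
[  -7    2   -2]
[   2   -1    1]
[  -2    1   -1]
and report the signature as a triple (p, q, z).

Answer: (0, 2, 1)

Derivation:
step 0: pivot -7 → sign −
step 1: pivot -3/7 → sign −
step 2: row/col 2 already zero → sign 0
signature = (0, 2, 1)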